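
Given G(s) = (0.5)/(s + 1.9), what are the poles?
Set denominator = 0: s + 1.9 = 0 → Poles: -1.9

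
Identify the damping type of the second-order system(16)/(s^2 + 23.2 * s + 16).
Standard form: ωn²/(s²+2ζωn·s+ωn²) gives ωn=4, ζ=2.9.
Overdamped (ζ = 2.9 > 1)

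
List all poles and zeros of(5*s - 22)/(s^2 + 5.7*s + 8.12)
Set denominator = 0: s^2 + 5.7*s + 8.12 = (s + 2.9)(s + 2.8) = 0 → Poles: -2.8, -2.9
Set numerator = 0: 5*s - 22 = 0 → Zeros: 4.4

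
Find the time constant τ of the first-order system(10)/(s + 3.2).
First-order system: τ = -1/pole. Pole = -3.2. τ = -1/(-3.2) = 0.3125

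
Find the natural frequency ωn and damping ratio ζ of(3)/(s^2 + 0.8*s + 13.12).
Underdamped: complex pole -0.4 + 3.6j. ωn = |pole| = 3.622, ζ = -Re(pole)/ωn = 0.1104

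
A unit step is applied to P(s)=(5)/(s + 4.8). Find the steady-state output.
FVT: lim_{t→∞} y(t) = lim_{s→0} s*Y(s) where Y(s) = P(s)/s.
= lim_{s→0} P(s) = P(0) = num(0)/den(0) = 5/4.8 = 1.042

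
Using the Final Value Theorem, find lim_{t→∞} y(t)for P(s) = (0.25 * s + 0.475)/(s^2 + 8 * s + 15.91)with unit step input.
FVT: lim_{t→∞} y(t) = lim_{s→0} s*Y(s) where Y(s) = P(s)/s.
= lim_{s→0} P(s) = P(0) = num(0)/den(0) = 0.475/15.91 = 0.02986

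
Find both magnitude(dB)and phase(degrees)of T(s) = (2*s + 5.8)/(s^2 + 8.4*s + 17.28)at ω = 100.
Substitute s = j*100: T(j100) = 0.00109705 - 0.0199423j.
|T| = 20*log₁₀(sqrt(Re²+Im²)) = -33.99 dB.
∠T = atan2(Im, Re) = -86.85°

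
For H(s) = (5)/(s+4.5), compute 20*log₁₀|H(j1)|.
Substitute s = j*1: H(j1) = 1.05882 - 0.235294j.
|H(j1)| = sqrt(Re² + Im²) = 1.085.
20*log₁₀(1.085) = 0.71 dB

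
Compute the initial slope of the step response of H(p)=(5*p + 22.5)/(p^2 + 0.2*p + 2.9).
IVT: y'(0⁺) = lim_{p→∞} p²·Y(p) = lim_{p→∞} p·H(p).
deg(num) = 1, deg(den) = 2, relative degree = 1, so p·H(p) → (leading num)/(leading den) = 5/1 = 5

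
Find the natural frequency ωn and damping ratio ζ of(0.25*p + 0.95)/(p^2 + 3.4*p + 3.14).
Underdamped: complex pole -1.7 + 0.5j. ωn = |pole| = 1.772, ζ = -Re(pole)/ωn = 0.9594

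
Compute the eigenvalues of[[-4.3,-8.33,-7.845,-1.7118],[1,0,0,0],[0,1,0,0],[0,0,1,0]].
Eigenvalues solve det(λI - A) = 0.
Characteristic polynomial: λ^4 + 4.3*λ^3 + 8.33*λ^2 + 7.845*λ + 1.7118 = 0.
Factor: (λ + 0.3)(λ + 1.8)(λ^2 + 2.2*λ + 3.17) = 0.
Roots: -0.3, -1.1 + 1.4j, -1.1 - 1.4j, -1.8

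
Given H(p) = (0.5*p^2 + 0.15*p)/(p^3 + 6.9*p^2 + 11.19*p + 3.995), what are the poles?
Set denominator = 0: p^3 + 6.9*p^2 + 11.19*p + 3.995 = (p + 1.7)(p + 0.5)(p + 4.7) = 0 → Poles: -0.5, -1.7, -4.7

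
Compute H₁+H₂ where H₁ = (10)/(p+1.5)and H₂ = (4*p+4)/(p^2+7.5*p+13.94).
Parallel: H = H₁ + H₂ = (n₁·d₂ + n₂·d₁)/(d₁·d₂).
n₁·d₂ = 10*p^2 + 75*p + 139.4. n₂·d₁ = 4*p^2 + 10*p + 6. Sum = 14*p^2 + 85*p + 145.4. d₁·d₂ = p^3 + 9*p^2 + 25.19*p + 20.91.
H(p) = (14*p^2 + 85*p + 145.4)/(p^3 + 9*p^2 + 25.19*p + 20.91)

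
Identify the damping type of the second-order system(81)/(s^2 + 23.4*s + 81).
Standard form: ωn²/(s²+2ζωn·s+ωn²) gives ωn=9, ζ=1.3.
Overdamped (ζ = 1.3 > 1)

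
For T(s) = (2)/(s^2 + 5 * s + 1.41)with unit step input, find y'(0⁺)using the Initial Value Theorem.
IVT: y'(0⁺) = lim_{s→∞} s²·Y(s) = lim_{s→∞} s·T(s).
deg(num) = 0, deg(den) = 2, relative degree = 2 ≥ 2, so s·T(s) → 0. Initial slope = 0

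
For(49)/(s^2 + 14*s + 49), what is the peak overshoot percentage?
Standard form: ωn²/(s²+2ζωn·s+ωn²) → ωn = 7, ζ = 1.
ζ ≥ 1, so the response is non-oscillatory: peak overshoot = 0%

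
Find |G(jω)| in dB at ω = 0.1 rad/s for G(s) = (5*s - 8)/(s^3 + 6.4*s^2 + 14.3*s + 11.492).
Substitute s = j*0.1: G(j0.1) = -0.683871 + 0.129266j.
|G(j0.1)| = sqrt(Re² + Im²) = 0.696.
20*log₁₀(0.696) = -3.15 dB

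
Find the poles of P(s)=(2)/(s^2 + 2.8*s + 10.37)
Set denominator = 0: s^2 + 2.8*s + 10.37 = 0 → Poles: -1.4 + 2.9j, -1.4 - 2.9j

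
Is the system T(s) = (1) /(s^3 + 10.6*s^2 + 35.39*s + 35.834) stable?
Denominator: s^3 + 10.6*s^2 + 35.39*s + 35.834 = (s + 4.6)(s + 4.1)(s + 1.9). Poles: -1.9, -4.1, -4.6. All Re(p)<0: Yes (stable)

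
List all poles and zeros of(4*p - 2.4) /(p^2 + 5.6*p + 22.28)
Set denominator = 0: p^2 + 5.6*p + 22.28 = 0 → Poles: -2.8 + 3.8j, -2.8 - 3.8j
Set numerator = 0: 4*p - 2.4 = 0 → Zeros: 0.6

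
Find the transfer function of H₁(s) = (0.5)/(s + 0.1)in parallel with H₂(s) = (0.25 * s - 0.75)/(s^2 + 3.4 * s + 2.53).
Parallel: H = H₁ + H₂ = (n₁·d₂ + n₂·d₁)/(d₁·d₂).
n₁·d₂ = 0.5*s^2 + 1.7*s + 1.265. n₂·d₁ = 0.25*s^2 - 0.725*s - 0.075. Sum = 0.75*s^2 + 0.975*s + 1.19. d₁·d₂ = s^3 + 3.5*s^2 + 2.87*s + 0.253.
H(s) = (0.75*s^2 + 0.975*s + 1.19)/(s^3 + 3.5*s^2 + 2.87*s + 0.253)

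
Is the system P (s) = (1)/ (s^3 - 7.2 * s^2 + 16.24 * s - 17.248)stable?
Denominator: s^3 - 7.2*s^2 + 16.24*s - 17.248 = (s - 4.4)(s^2 - 2.8*s + 3.92). Poles: 1.4 + 1.4j, 1.4 - 1.4j, 4.4. All Re(p)<0: No (unstable)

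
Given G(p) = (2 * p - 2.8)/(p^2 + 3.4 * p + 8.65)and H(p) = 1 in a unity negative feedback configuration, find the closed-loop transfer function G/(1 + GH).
Closed-loop T = G/(1+GH).
Numerator: G_num * H_den = 2*p - 2.8.
Denominator: G_den * H_den + G_num * H_num = (p^2 + 3.4*p + 8.65) + (2*p - 2.8) = p^2 + 5.4*p + 5.85.
T(p) = (2*p - 2.8)/(p^2 + 5.4*p + 5.85)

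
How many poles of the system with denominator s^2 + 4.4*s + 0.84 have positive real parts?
s^2 + 4.4*s + 0.84 = (s + 0.2)(s + 4.2). Poles: -0.2, -4.2. RHP poles (Re>0): 0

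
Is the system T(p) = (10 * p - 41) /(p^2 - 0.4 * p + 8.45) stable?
Denominator: p^2 - 0.4*p + 8.45. Poles: 0.2 + 2.9j, 0.2 - 2.9j. All Re(p)<0: No (unstable)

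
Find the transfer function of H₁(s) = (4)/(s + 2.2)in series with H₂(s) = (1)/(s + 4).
Series: H = H₁ · H₂ = (n₁·n₂)/(d₁·d₂).
Num: n₁·n₂ = 4. Den: d₁·d₂ = s^2 + 6.2*s + 8.8.
H(s) = (4)/(s^2 + 6.2*s + 8.8)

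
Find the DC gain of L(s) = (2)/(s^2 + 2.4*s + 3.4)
DC gain = L(0) = num(0)/den(0) = 2/3.4 = 0.5882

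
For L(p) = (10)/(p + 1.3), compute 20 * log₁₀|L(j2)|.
Substitute p = j*2: L(j2) = 2.28471 - 3.51494j.
|L(j2)| = sqrt(Re² + Im²) = 4.192.
20*log₁₀(4.192) = 12.45 dB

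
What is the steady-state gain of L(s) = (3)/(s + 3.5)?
DC gain = L(0) = num(0)/den(0) = 3/3.5 = 0.8571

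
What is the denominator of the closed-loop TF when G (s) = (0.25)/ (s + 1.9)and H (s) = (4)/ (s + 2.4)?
Characteristic poly = G_den * H_den + G_num * H_num = (s^2 + 4.3*s + 4.56) + (1) = s^2 + 4.3*s + 5.56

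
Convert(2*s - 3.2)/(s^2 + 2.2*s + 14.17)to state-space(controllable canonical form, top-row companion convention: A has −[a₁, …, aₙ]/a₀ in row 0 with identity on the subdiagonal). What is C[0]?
Reachable canonical form: C = numerator coefficients (right-aligned, zero-padded to length n).
num = 2*s - 3.2, C = [[2, -3.2]].
C[0] = 2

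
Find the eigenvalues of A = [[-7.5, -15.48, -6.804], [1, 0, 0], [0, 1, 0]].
Eigenvalues solve det(λI - A) = 0.
Characteristic polynomial: λ^3 + 7.5*λ^2 + 15.48*λ + 6.804 = 0.
Factor: (λ + 4.2)(λ + 2.7)(λ + 0.6) = 0.
Roots: -0.6, -2.7, -4.2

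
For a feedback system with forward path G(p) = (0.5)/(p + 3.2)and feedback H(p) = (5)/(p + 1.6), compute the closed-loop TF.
Closed-loop T = G/(1+GH).
Numerator: G_num * H_den = 0.5*p + 0.8.
Denominator: G_den * H_den + G_num * H_num = (p^2 + 4.8*p + 5.12) + (2.5) = p^2 + 4.8*p + 7.62.
T(p) = (0.5*p + 0.8)/(p^2 + 4.8*p + 7.62)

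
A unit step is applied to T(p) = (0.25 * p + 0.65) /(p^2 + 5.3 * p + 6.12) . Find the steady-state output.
FVT: lim_{t→∞} y(t) = lim_{p→0} p*Y(p) where Y(p) = T(p)/p.
= lim_{p→0} T(p) = T(0) = num(0)/den(0) = 0.65/6.12 = 0.1062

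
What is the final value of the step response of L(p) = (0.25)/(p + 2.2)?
FVT: lim_{t→∞} y(t) = lim_{p→0} p*Y(p) where Y(p) = L(p)/p.
= lim_{p→0} L(p) = L(0) = num(0)/den(0) = 0.25/2.2 = 0.1136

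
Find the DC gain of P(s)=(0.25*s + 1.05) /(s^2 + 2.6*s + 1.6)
DC gain = P(0) = num(0)/den(0) = 1.05/1.6 = 0.6562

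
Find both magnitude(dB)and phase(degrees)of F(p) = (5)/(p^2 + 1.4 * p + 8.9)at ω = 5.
Substitute p = j*5: F(j5) = -0.261186 - 0.113559j.
|F| = 20*log₁₀(sqrt(Re²+Im²)) = -10.91 dB.
∠F = atan2(Im, Re) = -156.50°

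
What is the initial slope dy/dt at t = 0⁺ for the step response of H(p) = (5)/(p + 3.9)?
IVT: y'(0⁺) = lim_{p→∞} p²·Y(p) = lim_{p→∞} p·H(p).
deg(num) = 0, deg(den) = 1, relative degree = 1, so p·H(p) → (leading num)/(leading den) = 5/1 = 5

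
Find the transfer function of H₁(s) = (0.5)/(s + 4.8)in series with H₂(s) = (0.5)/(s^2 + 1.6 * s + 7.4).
Series: H = H₁ · H₂ = (n₁·n₂)/(d₁·d₂).
Num: n₁·n₂ = 0.25. Den: d₁·d₂ = s^3 + 6.4*s^2 + 15.08*s + 35.52.
H(s) = (0.25)/(s^3 + 6.4*s^2 + 15.08*s + 35.52)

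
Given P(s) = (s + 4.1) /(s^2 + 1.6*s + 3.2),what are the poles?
Set denominator = 0: s^2 + 1.6*s + 3.2 = 0 → Poles: -0.8 + 1.6j, -0.8 - 1.6j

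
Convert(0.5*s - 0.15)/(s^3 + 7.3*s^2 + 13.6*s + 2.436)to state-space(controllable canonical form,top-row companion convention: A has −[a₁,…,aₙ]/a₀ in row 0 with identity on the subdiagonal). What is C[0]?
Reachable canonical form: C = numerator coefficients (right-aligned, zero-padded to length n).
num = 0.5*s - 0.15, C = [[0, 0.5, -0.15]].
C[0] = 0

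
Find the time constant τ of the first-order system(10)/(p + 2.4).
First-order system: τ = -1/pole. Pole = -2.4. τ = -1/(-2.4) = 0.4167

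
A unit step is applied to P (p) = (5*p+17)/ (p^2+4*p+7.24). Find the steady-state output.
FVT: lim_{t→∞} y(t) = lim_{p→0} p*Y(p) where Y(p) = P(p)/p.
= lim_{p→0} P(p) = P(0) = num(0)/den(0) = 17/7.24 = 2.348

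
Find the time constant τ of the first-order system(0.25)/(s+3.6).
First-order system: τ = -1/pole. Pole = -3.6. τ = -1/(-3.6) = 0.2778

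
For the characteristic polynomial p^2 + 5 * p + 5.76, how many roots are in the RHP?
p^2 + 5*p + 5.76 = (p + 3.2)(p + 1.8). Poles: -1.8, -3.2. RHP poles (Re>0): 0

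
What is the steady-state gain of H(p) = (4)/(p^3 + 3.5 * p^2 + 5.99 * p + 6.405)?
DC gain = H(0) = num(0)/den(0) = 4/6.405 = 0.6245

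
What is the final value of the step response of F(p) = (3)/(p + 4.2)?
FVT: lim_{t→∞} y(t) = lim_{p→0} p*Y(p) where Y(p) = F(p)/p.
= lim_{p→0} F(p) = F(0) = num(0)/den(0) = 3/4.2 = 0.7143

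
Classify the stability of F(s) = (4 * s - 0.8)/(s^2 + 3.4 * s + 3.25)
Denominator: s^2 + 3.4*s + 3.25. Poles: -1.7 + 0.6j, -1.7 - 0.6j. Stable (all poles in LHP)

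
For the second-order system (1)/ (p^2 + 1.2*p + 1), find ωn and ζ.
Standard form: ωn²/(p²+2ζωn·p+ωn²).
const=1=ωn² → ωn=1, p coeff=1.2=2ζωn → ζ=0.6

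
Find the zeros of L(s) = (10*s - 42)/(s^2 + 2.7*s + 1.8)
Set numerator = 0: 10*s - 42 = 0 → Zeros: 4.2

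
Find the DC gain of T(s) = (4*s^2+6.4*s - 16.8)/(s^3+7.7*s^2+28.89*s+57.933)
DC gain = T(0) = num(0)/den(0) = -16.8/57.933 = -0.29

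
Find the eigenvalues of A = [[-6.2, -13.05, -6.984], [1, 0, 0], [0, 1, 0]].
Eigenvalues solve det(λI - A) = 0.
Characteristic polynomial: λ^3 + 6.2*λ^2 + 13.05*λ + 6.984 = 0.
Factor: (λ + 0.8)(λ^2 + 5.4*λ + 8.73) = 0.
Roots: -0.8, -2.7 + 1.2j, -2.7 - 1.2j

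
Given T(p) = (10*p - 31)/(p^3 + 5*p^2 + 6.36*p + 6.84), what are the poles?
Set denominator = 0: p^3 + 5*p^2 + 6.36*p + 6.84 = (p + 3.8)(p^2 + 1.2*p + 1.8) = 0 → Poles: -0.6 + 1.2j, -0.6 - 1.2j, -3.8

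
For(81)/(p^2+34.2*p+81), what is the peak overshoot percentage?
Standard form: ωn²/(p²+2ζωn·p+ωn²) → ωn = 9, ζ = 1.9.
ζ ≥ 1, so the response is non-oscillatory: peak overshoot = 0%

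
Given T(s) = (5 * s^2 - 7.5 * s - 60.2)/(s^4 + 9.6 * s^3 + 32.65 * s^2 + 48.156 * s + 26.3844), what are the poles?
Set denominator = 0: s^4 + 9.6*s^3 + 32.65*s^2 + 48.156*s + 26.3844 = (s + 1.8)(s + 4.2)(s^2 + 3.6*s + 3.49) = 0 → Poles: -1.8, -1.8 + 0.5j, -1.8 - 0.5j, -4.2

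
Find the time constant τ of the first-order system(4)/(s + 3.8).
First-order system: τ = -1/pole. Pole = -3.8. τ = -1/(-3.8) = 0.2632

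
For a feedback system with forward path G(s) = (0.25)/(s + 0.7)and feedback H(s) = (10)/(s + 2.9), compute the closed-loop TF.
Closed-loop T = G/(1+GH).
Numerator: G_num * H_den = 0.25*s + 0.725.
Denominator: G_den * H_den + G_num * H_num = (s^2 + 3.6*s + 2.03) + (2.5) = s^2 + 3.6*s + 4.53.
T(s) = (0.25*s + 0.725)/(s^2 + 3.6*s + 4.53)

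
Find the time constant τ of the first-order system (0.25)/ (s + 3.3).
First-order system: τ = -1/pole. Pole = -3.3. τ = -1/(-3.3) = 0.303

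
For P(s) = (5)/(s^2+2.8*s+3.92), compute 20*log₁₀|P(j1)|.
Substitute s = j*1: P(j1) = 0.892072 - 0.855411j.
|P(j1)| = sqrt(Re² + Im²) = 1.236.
20*log₁₀(1.236) = 1.84 dB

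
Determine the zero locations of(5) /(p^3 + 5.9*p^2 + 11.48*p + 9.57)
Numerator is a nonzero constant (5) → Zeros: none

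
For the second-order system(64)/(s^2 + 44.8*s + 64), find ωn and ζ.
Standard form: ωn²/(s²+2ζωn·s+ωn²).
const=64=ωn² → ωn=8, s coeff=44.8=2ζωn → ζ=2.8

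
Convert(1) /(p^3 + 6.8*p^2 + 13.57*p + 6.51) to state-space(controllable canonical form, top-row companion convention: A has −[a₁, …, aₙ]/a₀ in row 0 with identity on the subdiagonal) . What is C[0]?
Reachable canonical form: C = numerator coefficients (right-aligned, zero-padded to length n).
num = 1, C = [[0, 0, 1]].
C[0] = 0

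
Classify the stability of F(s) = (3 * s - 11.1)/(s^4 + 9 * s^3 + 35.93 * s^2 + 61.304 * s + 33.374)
Denominator: s^4 + 9*s^3 + 35.93*s^2 + 61.304*s + 33.374 = (s + 1)(s + 2.2)(s^2 + 5.8*s + 15.17). Poles: -1, -2.2, -2.9 + 2.6j, -2.9 - 2.6j. Stable (all poles in LHP)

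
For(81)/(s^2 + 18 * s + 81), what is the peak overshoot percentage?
Standard form: ωn²/(s²+2ζωn·s+ωn²) → ωn = 9, ζ = 1.
ζ ≥ 1, so the response is non-oscillatory: peak overshoot = 0%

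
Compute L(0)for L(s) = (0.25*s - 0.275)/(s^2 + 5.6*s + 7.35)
DC gain = L(0) = num(0)/den(0) = -0.275/7.35 = -0.03741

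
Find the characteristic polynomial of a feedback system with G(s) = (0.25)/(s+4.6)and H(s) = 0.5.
Characteristic poly = G_den * H_den + G_num * H_num = (s + 4.6) + (0.125) = s + 4.725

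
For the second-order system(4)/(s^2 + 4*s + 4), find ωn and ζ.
Standard form: ωn²/(s²+2ζωn·s+ωn²).
const=4=ωn² → ωn=2, s coeff=4=2ζωn → ζ=1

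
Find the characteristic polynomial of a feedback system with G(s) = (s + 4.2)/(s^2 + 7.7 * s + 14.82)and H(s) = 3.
Characteristic poly = G_den * H_den + G_num * H_num = (s^2 + 7.7*s + 14.82) + (3*s + 12.6) = s^2 + 10.7*s + 27.42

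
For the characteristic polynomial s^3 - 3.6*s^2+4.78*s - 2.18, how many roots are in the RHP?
s^3 - 3.6*s^2 + 4.78*s - 2.18 = (s - 1)(s^2 - 2.6*s + 2.18). Poles: 1, 1.3 + 0.7j, 1.3 - 0.7j. RHP poles (Re>0): 3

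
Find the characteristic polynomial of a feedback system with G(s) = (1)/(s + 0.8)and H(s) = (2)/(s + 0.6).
Characteristic poly = G_den * H_den + G_num * H_num = (s^2 + 1.4*s + 0.48) + (2) = s^2 + 1.4*s + 2.48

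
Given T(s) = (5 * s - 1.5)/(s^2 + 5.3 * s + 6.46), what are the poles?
Set denominator = 0: s^2 + 5.3*s + 6.46 = (s + 3.4)(s + 1.9) = 0 → Poles: -1.9, -3.4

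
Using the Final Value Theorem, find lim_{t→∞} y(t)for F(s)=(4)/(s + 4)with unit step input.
FVT: lim_{t→∞} y(t) = lim_{s→0} s*Y(s) where Y(s) = F(s)/s.
= lim_{s→0} F(s) = F(0) = num(0)/den(0) = 4/4 = 1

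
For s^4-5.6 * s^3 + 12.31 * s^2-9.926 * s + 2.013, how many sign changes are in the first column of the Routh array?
Routh array:
s^4: [1, 12.31, 2.013]; s^3: [-5.6, -9.926]; s^2: [10.5375, 2.013]; s^1: [-8.85622]; s^0: [2.013]
First column: [1, -5.6, 10.5375, -8.85622, 2.013]. Sign changes = 4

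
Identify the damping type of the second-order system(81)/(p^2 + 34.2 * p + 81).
Standard form: ωn²/(p²+2ζωn·p+ωn²) gives ωn=9, ζ=1.9.
Overdamped (ζ = 1.9 > 1)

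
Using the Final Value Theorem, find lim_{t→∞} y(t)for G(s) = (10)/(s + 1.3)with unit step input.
FVT: lim_{t→∞} y(t) = lim_{s→0} s*Y(s) where Y(s) = G(s)/s.
= lim_{s→0} G(s) = G(0) = num(0)/den(0) = 10/1.3 = 7.692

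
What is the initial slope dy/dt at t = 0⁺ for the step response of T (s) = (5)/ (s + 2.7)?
IVT: y'(0⁺) = lim_{s→∞} s²·Y(s) = lim_{s→∞} s·T(s).
deg(num) = 0, deg(den) = 1, relative degree = 1, so s·T(s) → (leading num)/(leading den) = 5/1 = 5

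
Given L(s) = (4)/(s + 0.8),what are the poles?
Set denominator = 0: s + 0.8 = 0 → Poles: -0.8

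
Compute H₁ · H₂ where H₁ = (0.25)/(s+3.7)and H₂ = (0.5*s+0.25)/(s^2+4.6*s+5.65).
Series: H = H₁ · H₂ = (n₁·n₂)/(d₁·d₂).
Num: n₁·n₂ = 0.125*s + 0.0625. Den: d₁·d₂ = s^3 + 8.3*s^2 + 22.67*s + 20.905.
H(s) = (0.125*s + 0.0625)/(s^3 + 8.3*s^2 + 22.67*s + 20.905)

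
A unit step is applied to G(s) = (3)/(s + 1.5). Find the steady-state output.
FVT: lim_{t→∞} y(t) = lim_{s→0} s*Y(s) where Y(s) = G(s)/s.
= lim_{s→0} G(s) = G(0) = num(0)/den(0) = 3/1.5 = 2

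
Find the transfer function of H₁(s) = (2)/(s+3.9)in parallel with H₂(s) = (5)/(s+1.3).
Parallel: H = H₁ + H₂ = (n₁·d₂ + n₂·d₁)/(d₁·d₂).
n₁·d₂ = 2*s + 2.6. n₂·d₁ = 5*s + 19.5. Sum = 7*s + 22.1. d₁·d₂ = s^2 + 5.2*s + 5.07.
H(s) = (7*s + 22.1)/(s^2 + 5.2*s + 5.07)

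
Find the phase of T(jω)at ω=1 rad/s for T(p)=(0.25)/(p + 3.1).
Substitute p = j*1: T(j1) = 0.0730443 - 0.0235627j.
∠T(j1) = atan2(Im, Re) = atan2(-0.0235627, 0.0730443) = -17.88°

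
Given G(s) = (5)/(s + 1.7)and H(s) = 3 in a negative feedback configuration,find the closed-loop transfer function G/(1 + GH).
Closed-loop T = G/(1+GH).
Numerator: G_num * H_den = 5.
Denominator: G_den * H_den + G_num * H_num = (s + 1.7) + (15) = s + 16.7.
T(s) = (5)/(s + 16.7)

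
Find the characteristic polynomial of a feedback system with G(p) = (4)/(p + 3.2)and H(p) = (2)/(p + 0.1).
Characteristic poly = G_den * H_den + G_num * H_num = (p^2 + 3.3*p + 0.32) + (8) = p^2 + 3.3*p + 8.32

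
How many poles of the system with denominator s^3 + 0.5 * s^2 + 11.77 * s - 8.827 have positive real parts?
s^3 + 0.5*s^2 + 11.77*s - 8.827 = (s - 0.7)(s^2 + 1.2*s + 12.61). Poles: -0.6 + 3.5j, -0.6 - 3.5j, 0.7. RHP poles (Re>0): 1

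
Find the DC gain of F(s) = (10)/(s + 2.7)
DC gain = F(0) = num(0)/den(0) = 10/2.7 = 3.704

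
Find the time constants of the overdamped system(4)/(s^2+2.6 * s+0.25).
Overdamped: real poles at -0.1, -2.5. τ = -1/pole → τ₁ = 10, τ₂ = 0.4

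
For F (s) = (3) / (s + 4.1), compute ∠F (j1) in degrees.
Substitute s = j*1: F(j1) = 0.690623 - 0.168445j.
∠F(j1) = atan2(Im, Re) = atan2(-0.168445, 0.690623) = -13.71°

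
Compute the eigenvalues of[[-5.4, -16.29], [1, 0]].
Eigenvalues solve det(λI - A) = 0.
Characteristic polynomial: λ^2 + 5.4*λ + 16.29 = 0.
Roots: -2.7 + 3j, -2.7 - 3j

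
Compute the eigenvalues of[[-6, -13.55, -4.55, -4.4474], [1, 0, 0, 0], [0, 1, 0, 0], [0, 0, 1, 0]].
Eigenvalues solve det(λI - A) = 0.
Characteristic polynomial: λ^4 + 6*λ^3 + 13.55*λ^2 + 4.55*λ + 4.4474 = 0.
Factor: (λ^2 + 0.2*λ + 0.37)(λ^2 + 5.8*λ + 12.02) = 0.
Roots: -0.1 + 0.6j, -0.1 - 0.6j, -2.9 + 1.9j, -2.9 - 1.9j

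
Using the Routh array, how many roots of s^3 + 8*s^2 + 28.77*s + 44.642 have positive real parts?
Routh array:
s^3: [1, 28.77]; s^2: [8, 44.642]; s^1: [23.18975]; s^0: [44.642]
First column: [1, 8, 23.18975, 44.642]. Sign changes = RHP roots = 0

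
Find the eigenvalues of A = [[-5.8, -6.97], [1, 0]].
Eigenvalues solve det(λI - A) = 0.
Characteristic polynomial: λ^2 + 5.8*λ + 6.97 = 0.
Factor: (λ + 4.1)(λ + 1.7) = 0.
Roots: -1.7, -4.1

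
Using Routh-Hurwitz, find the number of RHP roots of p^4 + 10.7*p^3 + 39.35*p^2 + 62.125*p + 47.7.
Routh array:
p^4: [1, 39.35, 47.7]; p^3: [10.7, 62.125]; p^2: [33.5439, 47.7]; p^1: [46.9094]; p^0: [47.7]
First column: [1, 10.7, 33.5439, 46.9094, 47.7]. Sign changes = RHP roots = 0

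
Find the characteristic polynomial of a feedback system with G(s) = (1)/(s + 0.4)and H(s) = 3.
Characteristic poly = G_den * H_den + G_num * H_num = (s + 0.4) + (3) = s + 3.4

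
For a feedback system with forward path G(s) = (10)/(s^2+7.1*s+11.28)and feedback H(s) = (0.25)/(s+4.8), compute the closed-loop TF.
Closed-loop T = G/(1+GH).
Numerator: G_num * H_den = 10*s + 48.
Denominator: G_den * H_den + G_num * H_num = (s^3 + 11.9*s^2 + 45.36*s + 54.144) + (2.5) = s^3 + 11.9*s^2 + 45.36*s + 56.644.
T(s) = (10*s + 48)/(s^3 + 11.9*s^2 + 45.36*s + 56.644)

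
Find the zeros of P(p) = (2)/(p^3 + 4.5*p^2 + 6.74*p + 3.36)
Numerator is a nonzero constant (2) → Zeros: none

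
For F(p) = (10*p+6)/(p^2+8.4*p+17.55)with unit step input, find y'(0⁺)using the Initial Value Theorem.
IVT: y'(0⁺) = lim_{p→∞} p²·Y(p) = lim_{p→∞} p·F(p).
deg(num) = 1, deg(den) = 2, relative degree = 1, so p·F(p) → (leading num)/(leading den) = 10/1 = 10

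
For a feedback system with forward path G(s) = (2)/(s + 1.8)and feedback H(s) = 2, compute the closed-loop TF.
Closed-loop T = G/(1+GH).
Numerator: G_num * H_den = 2.
Denominator: G_den * H_den + G_num * H_num = (s + 1.8) + (4) = s + 5.8.
T(s) = (2)/(s + 5.8)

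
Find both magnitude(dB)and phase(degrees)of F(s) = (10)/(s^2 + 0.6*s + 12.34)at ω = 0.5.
Substitute s = j*0.5: F(j0.5) = 0.826621 - 0.0205117j.
|F| = 20*log₁₀(sqrt(Re²+Im²)) = -1.65 dB.
∠F = atan2(Im, Re) = -1.42°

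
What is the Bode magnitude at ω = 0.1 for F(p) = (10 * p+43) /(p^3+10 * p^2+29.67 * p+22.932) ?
Substitute p = j*0.1: F(j0.1) = 1.85766 - 0.197522j.
|F(j0.1)| = sqrt(Re² + Im²) = 1.868.
20*log₁₀(1.868) = 5.43 dB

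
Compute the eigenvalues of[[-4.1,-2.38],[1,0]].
Eigenvalues solve det(λI - A) = 0.
Characteristic polynomial: λ^2 + 4.1*λ + 2.38 = 0.
Factor: (λ + 0.7)(λ + 3.4) = 0.
Roots: -0.7, -3.4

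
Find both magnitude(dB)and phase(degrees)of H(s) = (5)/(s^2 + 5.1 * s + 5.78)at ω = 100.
Substitute s = j*100: H(j100) = -0.00049899 - 2.54632e-05j.
|H| = 20*log₁₀(sqrt(Re²+Im²)) = -66.03 dB.
∠H = atan2(Im, Re) = -177.08°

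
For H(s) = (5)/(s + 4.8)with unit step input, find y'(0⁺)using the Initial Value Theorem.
IVT: y'(0⁺) = lim_{s→∞} s²·Y(s) = lim_{s→∞} s·H(s).
deg(num) = 0, deg(den) = 1, relative degree = 1, so s·H(s) → (leading num)/(leading den) = 5/1 = 5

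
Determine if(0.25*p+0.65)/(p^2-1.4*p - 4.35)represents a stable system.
Denominator: p^2 - 1.4*p - 4.35 = (p - 2.9)(p + 1.5). Poles: -1.5, 2.9. All Re(p)<0: No (unstable)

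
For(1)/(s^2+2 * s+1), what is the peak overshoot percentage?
Standard form: ωn²/(s²+2ζωn·s+ωn²) → ωn = 1, ζ = 1.
ζ ≥ 1, so the response is non-oscillatory: peak overshoot = 0%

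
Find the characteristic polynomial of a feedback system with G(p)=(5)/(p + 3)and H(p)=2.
Characteristic poly = G_den * H_den + G_num * H_num = (p + 3) + (10) = p + 13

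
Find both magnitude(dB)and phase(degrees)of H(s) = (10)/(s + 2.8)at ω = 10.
Substitute s = j*10: H(j10) = 0.259644 - 0.9273j.
|H| = 20*log₁₀(sqrt(Re²+Im²)) = -0.33 dB.
∠H = atan2(Im, Re) = -74.36°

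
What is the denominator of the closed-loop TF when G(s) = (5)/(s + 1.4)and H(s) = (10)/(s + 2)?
Characteristic poly = G_den * H_den + G_num * H_num = (s^2 + 3.4*s + 2.8) + (50) = s^2 + 3.4*s + 52.8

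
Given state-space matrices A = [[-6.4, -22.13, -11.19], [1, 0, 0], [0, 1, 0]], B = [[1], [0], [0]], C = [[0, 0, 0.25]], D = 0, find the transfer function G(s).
G(s) = C(sI - A)⁻¹B + D.
Characteristic polynomial det(sI - A) = s^3 + 6.4*s^2 + 22.13*s + 11.19.
Numerator from C·adj(sI-A)·B + D·det(sI-A) = 0.25.
G(s) = (0.25)/(s^3 + 6.4*s^2 + 22.13*s + 11.19)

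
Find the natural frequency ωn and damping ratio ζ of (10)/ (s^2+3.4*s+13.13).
Underdamped: complex pole -1.7 + 3.2j. ωn = |pole| = 3.624, ζ = -Re(pole)/ωn = 0.4692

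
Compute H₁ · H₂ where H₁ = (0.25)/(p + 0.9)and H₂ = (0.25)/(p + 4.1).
Series: H = H₁ · H₂ = (n₁·n₂)/(d₁·d₂).
Num: n₁·n₂ = 0.0625. Den: d₁·d₂ = p^2 + 5*p + 3.69.
H(p) = (0.0625)/(p^2 + 5*p + 3.69)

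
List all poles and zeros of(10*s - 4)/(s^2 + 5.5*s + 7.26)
Set denominator = 0: s^2 + 5.5*s + 7.26 = (s + 2.2)(s + 3.3) = 0 → Poles: -2.2, -3.3
Set numerator = 0: 10*s - 4 = 0 → Zeros: 0.4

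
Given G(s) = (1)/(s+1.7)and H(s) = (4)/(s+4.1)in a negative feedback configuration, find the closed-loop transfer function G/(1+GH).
Closed-loop T = G/(1+GH).
Numerator: G_num * H_den = s + 4.1.
Denominator: G_den * H_den + G_num * H_num = (s^2 + 5.8*s + 6.97) + (4) = s^2 + 5.8*s + 10.97.
T(s) = (s + 4.1)/(s^2 + 5.8*s + 10.97)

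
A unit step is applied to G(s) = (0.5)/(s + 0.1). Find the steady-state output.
FVT: lim_{t→∞} y(t) = lim_{s→0} s*Y(s) where Y(s) = G(s)/s.
= lim_{s→0} G(s) = G(0) = num(0)/den(0) = 0.5/0.1 = 5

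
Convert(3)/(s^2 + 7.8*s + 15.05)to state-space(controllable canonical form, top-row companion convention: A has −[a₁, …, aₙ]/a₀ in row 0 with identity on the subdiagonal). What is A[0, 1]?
Reachable canonical form for den = s^2 + 7.8*s + 15.05: top row of A = -[a₁,a₂,...,aₙ]/a₀, ones on the subdiagonal, zeros elsewhere.
A = [[-7.8, -15.05], [1, 0]].
A[0,1] = -15.05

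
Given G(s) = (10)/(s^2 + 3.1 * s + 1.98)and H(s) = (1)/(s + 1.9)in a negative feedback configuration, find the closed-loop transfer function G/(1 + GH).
Closed-loop T = G/(1+GH).
Numerator: G_num * H_den = 10*s + 19.
Denominator: G_den * H_den + G_num * H_num = (s^3 + 5*s^2 + 7.87*s + 3.762) + (10) = s^3 + 5*s^2 + 7.87*s + 13.762.
T(s) = (10*s + 19)/(s^3 + 5*s^2 + 7.87*s + 13.762)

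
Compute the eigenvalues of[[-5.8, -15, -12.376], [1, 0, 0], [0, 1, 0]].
Eigenvalues solve det(λI - A) = 0.
Characteristic polynomial: λ^3 + 5.8*λ^2 + 15*λ + 12.376 = 0.
Factor: (λ + 1.4)(λ^2 + 4.4*λ + 8.84) = 0.
Roots: -1.4, -2.2 + 2j, -2.2 - 2j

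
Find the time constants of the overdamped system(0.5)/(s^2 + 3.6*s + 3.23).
Overdamped: real poles at -1.9, -1.7. τ = -1/pole → τ₁ = 0.5263, τ₂ = 0.5882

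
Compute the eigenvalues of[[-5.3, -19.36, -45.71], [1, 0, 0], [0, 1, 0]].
Eigenvalues solve det(λI - A) = 0.
Characteristic polynomial: λ^3 + 5.3*λ^2 + 19.36*λ + 45.71 = 0.
Factor: (λ + 3.5)(λ^2 + 1.8*λ + 13.06) = 0.
Roots: -0.9 + 3.5j, -0.9 - 3.5j, -3.5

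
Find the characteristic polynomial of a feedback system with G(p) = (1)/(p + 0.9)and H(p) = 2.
Characteristic poly = G_den * H_den + G_num * H_num = (p + 0.9) + (2) = p + 2.9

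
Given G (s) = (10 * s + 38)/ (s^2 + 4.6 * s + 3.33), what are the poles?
Set denominator = 0: s^2 + 4.6*s + 3.33 = (s + 0.9)(s + 3.7) = 0 → Poles: -0.9, -3.7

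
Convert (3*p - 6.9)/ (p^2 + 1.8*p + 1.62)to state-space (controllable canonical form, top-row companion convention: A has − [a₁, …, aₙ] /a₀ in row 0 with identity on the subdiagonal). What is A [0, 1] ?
Reachable canonical form for den = p^2 + 1.8*p + 1.62: top row of A = -[a₁,a₂,...,aₙ]/a₀, ones on the subdiagonal, zeros elsewhere.
A = [[-1.8, -1.62], [1, 0]].
A[0,1] = -1.62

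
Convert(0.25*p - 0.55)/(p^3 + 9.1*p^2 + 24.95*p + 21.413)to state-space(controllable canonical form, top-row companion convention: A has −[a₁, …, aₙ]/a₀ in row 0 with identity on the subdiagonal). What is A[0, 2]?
Reachable canonical form for den = p^3 + 9.1*p^2 + 24.95*p + 21.413: top row of A = -[a₁,a₂,...,aₙ]/a₀, ones on the subdiagonal, zeros elsewhere.
A = [[-9.1, -24.95, -21.413], [1, 0, 0], [0, 1, 0]].
A[0,2] = -21.413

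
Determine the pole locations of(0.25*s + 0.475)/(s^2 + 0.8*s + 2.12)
Set denominator = 0: s^2 + 0.8*s + 2.12 = 0 → Poles: -0.4 + 1.4j, -0.4 - 1.4j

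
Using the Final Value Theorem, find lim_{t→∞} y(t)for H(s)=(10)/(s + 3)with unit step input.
FVT: lim_{t→∞} y(t) = lim_{s→0} s*Y(s) where Y(s) = H(s)/s.
= lim_{s→0} H(s) = H(0) = num(0)/den(0) = 10/3 = 3.333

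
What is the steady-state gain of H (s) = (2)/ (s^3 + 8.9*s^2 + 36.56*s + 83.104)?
DC gain = H(0) = num(0)/den(0) = 2/83.104 = 0.02407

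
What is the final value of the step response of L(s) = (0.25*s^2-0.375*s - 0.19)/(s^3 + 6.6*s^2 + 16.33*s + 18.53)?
FVT: lim_{t→∞} y(t) = lim_{s→0} s*Y(s) where Y(s) = L(s)/s.
= lim_{s→0} L(s) = L(0) = num(0)/den(0) = -0.19/18.53 = -0.01025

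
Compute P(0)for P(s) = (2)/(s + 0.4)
DC gain = P(0) = num(0)/den(0) = 2/0.4 = 5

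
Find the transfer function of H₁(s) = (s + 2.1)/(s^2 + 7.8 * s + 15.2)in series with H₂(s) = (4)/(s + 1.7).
Series: H = H₁ · H₂ = (n₁·n₂)/(d₁·d₂).
Num: n₁·n₂ = 4*s + 8.4. Den: d₁·d₂ = s^3 + 9.5*s^2 + 28.46*s + 25.84.
H(s) = (4*s + 8.4)/(s^3 + 9.5*s^2 + 28.46*s + 25.84)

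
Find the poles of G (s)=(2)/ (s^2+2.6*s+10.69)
Set denominator = 0: s^2 + 2.6*s + 10.69 = 0 → Poles: -1.3 + 3j, -1.3 - 3j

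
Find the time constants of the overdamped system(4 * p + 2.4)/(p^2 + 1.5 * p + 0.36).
Overdamped: real poles at -0.3, -1.2. τ = -1/pole → τ₁ = 3.333, τ₂ = 0.8333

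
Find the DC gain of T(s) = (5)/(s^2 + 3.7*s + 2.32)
DC gain = T(0) = num(0)/den(0) = 5/2.32 = 2.155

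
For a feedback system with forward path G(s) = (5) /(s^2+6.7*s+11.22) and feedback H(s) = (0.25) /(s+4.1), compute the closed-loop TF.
Closed-loop T = G/(1+GH).
Numerator: G_num * H_den = 5*s + 20.5.
Denominator: G_den * H_den + G_num * H_num = (s^3 + 10.8*s^2 + 38.69*s + 46.002) + (1.25) = s^3 + 10.8*s^2 + 38.69*s + 47.252.
T(s) = (5*s + 20.5)/(s^3 + 10.8*s^2 + 38.69*s + 47.252)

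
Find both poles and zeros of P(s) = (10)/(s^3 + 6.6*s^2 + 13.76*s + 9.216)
Set denominator = 0: s^3 + 6.6*s^2 + 13.76*s + 9.216 = (s + 3.2)(s + 1.8)(s + 1.6) = 0 → Poles: -1.6, -1.8, -3.2
Numerator is a nonzero constant (10) → Zeros: none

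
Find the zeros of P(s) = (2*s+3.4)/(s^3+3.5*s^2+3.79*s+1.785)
Set numerator = 0: 2*s + 3.4 = 0 → Zeros: -1.7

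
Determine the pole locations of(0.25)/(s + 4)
Set denominator = 0: s + 4 = 0 → Poles: -4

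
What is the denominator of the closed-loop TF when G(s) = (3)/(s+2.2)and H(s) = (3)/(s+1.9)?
Characteristic poly = G_den * H_den + G_num * H_num = (s^2 + 4.1*s + 4.18) + (9) = s^2 + 4.1*s + 13.18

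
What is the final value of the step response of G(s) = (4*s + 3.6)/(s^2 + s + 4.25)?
FVT: lim_{t→∞} y(t) = lim_{s→0} s*Y(s) where Y(s) = G(s)/s.
= lim_{s→0} G(s) = G(0) = num(0)/den(0) = 3.6/4.25 = 0.8471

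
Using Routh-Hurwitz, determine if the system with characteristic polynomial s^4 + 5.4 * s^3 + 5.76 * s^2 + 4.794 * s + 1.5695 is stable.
Routh array:
s^4: [1, 5.76, 1.5695]; s^3: [5.4, 4.794]; s^2: [4.87222, 1.5695]; s^1: [3.05449]; s^0: [1.5695]
First column: [1, 5.4, 4.87222, 3.05449, 1.5695]. Sign changes = 0.
Yes, stable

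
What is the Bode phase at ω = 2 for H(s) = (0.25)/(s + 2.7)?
Substitute s = j*2: H(j2) = 0.0597874 - 0.044287j.
∠H(j2) = atan2(Im, Re) = atan2(-0.044287, 0.0597874) = -36.53°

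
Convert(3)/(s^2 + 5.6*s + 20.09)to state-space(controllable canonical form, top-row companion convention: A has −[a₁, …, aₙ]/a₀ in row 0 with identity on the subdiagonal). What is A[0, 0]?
Reachable canonical form for den = s^2 + 5.6*s + 20.09: top row of A = -[a₁,a₂,...,aₙ]/a₀, ones on the subdiagonal, zeros elsewhere.
A = [[-5.6, -20.09], [1, 0]].
A[0,0] = -5.6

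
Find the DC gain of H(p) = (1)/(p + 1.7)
DC gain = H(0) = num(0)/den(0) = 1/1.7 = 0.5882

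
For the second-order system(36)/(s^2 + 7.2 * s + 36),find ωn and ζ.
Standard form: ωn²/(s²+2ζωn·s+ωn²).
const=36=ωn² → ωn=6, s coeff=7.2=2ζωn → ζ=0.6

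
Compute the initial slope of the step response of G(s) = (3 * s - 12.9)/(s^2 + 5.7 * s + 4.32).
IVT: y'(0⁺) = lim_{s→∞} s²·Y(s) = lim_{s→∞} s·G(s).
deg(num) = 1, deg(den) = 2, relative degree = 1, so s·G(s) → (leading num)/(leading den) = 3/1 = 3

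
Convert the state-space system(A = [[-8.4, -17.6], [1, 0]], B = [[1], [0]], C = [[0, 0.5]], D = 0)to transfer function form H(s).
H(s) = C(sI - A)⁻¹B + D.
Characteristic polynomial det(sI - A) = s^2 + 8.4*s + 17.6.
Numerator from C·adj(sI-A)·B + D·det(sI-A) = 0.5.
H(s) = (0.5)/(s^2 + 8.4*s + 17.6)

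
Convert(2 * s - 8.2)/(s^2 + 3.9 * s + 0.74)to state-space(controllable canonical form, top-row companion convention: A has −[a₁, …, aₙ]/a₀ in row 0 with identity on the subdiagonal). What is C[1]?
Reachable canonical form: C = numerator coefficients (right-aligned, zero-padded to length n).
num = 2*s - 8.2, C = [[2, -8.2]].
C[1] = -8.2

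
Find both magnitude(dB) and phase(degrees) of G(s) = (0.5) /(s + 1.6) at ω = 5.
Substitute s = j*5: G(j5) = 0.0290276 - 0.0907112j.
|G| = 20*log₁₀(sqrt(Re²+Im²)) = -20.42 dB.
∠G = atan2(Im, Re) = -72.26°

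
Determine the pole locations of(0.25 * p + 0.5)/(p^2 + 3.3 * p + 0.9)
Set denominator = 0: p^2 + 3.3*p + 0.9 = (p + 3)(p + 0.3) = 0 → Poles: -0.3, -3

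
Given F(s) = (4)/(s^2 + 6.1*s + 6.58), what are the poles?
Set denominator = 0: s^2 + 6.1*s + 6.58 = (s + 4.7)(s + 1.4) = 0 → Poles: -1.4, -4.7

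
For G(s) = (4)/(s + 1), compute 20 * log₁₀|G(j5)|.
Substitute s = j*5: G(j5) = 0.153846 - 0.769231j.
|G(j5)| = sqrt(Re² + Im²) = 0.7845.
20*log₁₀(0.7845) = -2.11 dB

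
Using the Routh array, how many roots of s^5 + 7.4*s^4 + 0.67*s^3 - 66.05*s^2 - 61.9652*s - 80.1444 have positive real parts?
Routh array:
s^5: [1, 0.67, -61.9652]; s^4: [7.4, -66.05, -80.1444]; s^3: [9.59568, -51.1349]; s^2: [-26.6158, -80.1444]; s^1: [-80.029]; s^0: [-80.1444]
First column: [1, 7.4, 9.59568, -26.6158, -80.029, -80.1444]. Sign changes = RHP roots = 1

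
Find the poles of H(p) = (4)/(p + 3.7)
Set denominator = 0: p + 3.7 = 0 → Poles: -3.7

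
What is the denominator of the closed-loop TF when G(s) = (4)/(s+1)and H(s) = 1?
Characteristic poly = G_den * H_den + G_num * H_num = (s + 1) + (4) = s + 5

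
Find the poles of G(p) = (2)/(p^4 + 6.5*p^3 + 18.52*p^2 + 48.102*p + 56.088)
Set denominator = 0: p^4 + 6.5*p^3 + 18.52*p^2 + 48.102*p + 56.088 = (p + 1.9)(p + 4)(p^2 + 0.6*p + 7.38) = 0 → Poles: -0.3 + 2.7j, -0.3 - 2.7j, -1.9, -4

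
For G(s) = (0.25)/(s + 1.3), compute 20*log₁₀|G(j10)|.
Substitute s = j*10: G(j10) = 0.00319599 - 0.0245845j.
|G(j10)| = sqrt(Re² + Im²) = 0.02479.
20*log₁₀(0.02479) = -32.11 dB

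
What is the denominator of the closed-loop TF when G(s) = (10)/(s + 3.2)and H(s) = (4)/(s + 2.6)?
Characteristic poly = G_den * H_den + G_num * H_num = (s^2 + 5.8*s + 8.32) + (40) = s^2 + 5.8*s + 48.32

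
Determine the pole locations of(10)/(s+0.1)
Set denominator = 0: s + 0.1 = 0 → Poles: -0.1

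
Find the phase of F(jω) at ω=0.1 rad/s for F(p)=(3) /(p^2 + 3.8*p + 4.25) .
Substitute p = j*0.1: F(j0.1) = 0.701909 - 0.062907j.
∠F(j0.1) = atan2(Im, Re) = atan2(-0.062907, 0.701909) = -5.12°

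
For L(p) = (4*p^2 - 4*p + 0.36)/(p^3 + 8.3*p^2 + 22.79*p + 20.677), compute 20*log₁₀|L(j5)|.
Substitute p = j*5: L(j5) = 0.53779 + 0.0752446j.
|L(j5)| = sqrt(Re² + Im²) = 0.543.
20*log₁₀(0.543) = -5.30 dB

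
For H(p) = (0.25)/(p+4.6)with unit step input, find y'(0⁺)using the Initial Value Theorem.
IVT: y'(0⁺) = lim_{p→∞} p²·Y(p) = lim_{p→∞} p·H(p).
deg(num) = 0, deg(den) = 1, relative degree = 1, so p·H(p) → (leading num)/(leading den) = 0.25/1 = 0.25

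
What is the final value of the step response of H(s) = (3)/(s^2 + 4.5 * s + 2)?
FVT: lim_{t→∞} y(t) = lim_{s→0} s*Y(s) where Y(s) = H(s)/s.
= lim_{s→0} H(s) = H(0) = num(0)/den(0) = 3/2 = 1.5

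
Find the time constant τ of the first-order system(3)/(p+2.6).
First-order system: τ = -1/pole. Pole = -2.6. τ = -1/(-2.6) = 0.3846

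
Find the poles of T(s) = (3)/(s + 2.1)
Set denominator = 0: s + 2.1 = 0 → Poles: -2.1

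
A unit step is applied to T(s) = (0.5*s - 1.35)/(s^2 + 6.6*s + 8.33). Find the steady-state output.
FVT: lim_{t→∞} y(t) = lim_{s→0} s*Y(s) where Y(s) = T(s)/s.
= lim_{s→0} T(s) = T(0) = num(0)/den(0) = -1.35/8.33 = -0.1621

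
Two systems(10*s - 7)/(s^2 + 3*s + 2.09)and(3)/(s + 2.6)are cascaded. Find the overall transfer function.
Series: H = H₁ · H₂ = (n₁·n₂)/(d₁·d₂).
Num: n₁·n₂ = 30*s - 21. Den: d₁·d₂ = s^3 + 5.6*s^2 + 9.89*s + 5.434.
H(s) = (30*s - 21)/(s^3 + 5.6*s^2 + 9.89*s + 5.434)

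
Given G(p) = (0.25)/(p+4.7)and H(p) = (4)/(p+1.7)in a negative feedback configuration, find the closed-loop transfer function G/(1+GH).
Closed-loop T = G/(1+GH).
Numerator: G_num * H_den = 0.25*p + 0.425.
Denominator: G_den * H_den + G_num * H_num = (p^2 + 6.4*p + 7.99) + (1) = p^2 + 6.4*p + 8.99.
T(p) = (0.25*p + 0.425)/(p^2 + 6.4*p + 8.99)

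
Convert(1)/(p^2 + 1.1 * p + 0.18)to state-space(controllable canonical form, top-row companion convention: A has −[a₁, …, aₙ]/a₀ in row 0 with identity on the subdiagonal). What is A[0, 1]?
Reachable canonical form for den = p^2 + 1.1*p + 0.18: top row of A = -[a₁,a₂,...,aₙ]/a₀, ones on the subdiagonal, zeros elsewhere.
A = [[-1.1, -0.18], [1, 0]].
A[0,1] = -0.18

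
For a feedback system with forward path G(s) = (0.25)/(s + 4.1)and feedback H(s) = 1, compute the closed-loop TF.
Closed-loop T = G/(1+GH).
Numerator: G_num * H_den = 0.25.
Denominator: G_den * H_den + G_num * H_num = (s + 4.1) + (0.25) = s + 4.35.
T(s) = (0.25)/(s + 4.35)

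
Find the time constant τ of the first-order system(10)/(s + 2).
First-order system: τ = -1/pole. Pole = -2. τ = -1/(-2) = 0.5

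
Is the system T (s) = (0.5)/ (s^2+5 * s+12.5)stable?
Denominator: s^2 + 5*s + 12.5. Poles: -2.5 + 2.5j, -2.5 - 2.5j. All Re(p)<0: Yes (stable)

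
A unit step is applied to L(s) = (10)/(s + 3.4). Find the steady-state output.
FVT: lim_{t→∞} y(t) = lim_{s→0} s*Y(s) where Y(s) = L(s)/s.
= lim_{s→0} L(s) = L(0) = num(0)/den(0) = 10/3.4 = 2.941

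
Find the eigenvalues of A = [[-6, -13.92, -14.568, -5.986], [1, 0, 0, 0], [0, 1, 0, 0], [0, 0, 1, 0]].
Eigenvalues solve det(λI - A) = 0.
Characteristic polynomial: λ^4 + 6*λ^3 + 13.92*λ^2 + 14.568*λ + 5.986 = 0.
Factor: (λ^2 + 2.2*λ + 1.46)(λ^2 + 3.8*λ + 4.1) = 0.
Roots: -1.1 + 0.5j, -1.1 - 0.5j, -1.9 + 0.7j, -1.9 - 0.7j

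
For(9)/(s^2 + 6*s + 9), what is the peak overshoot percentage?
Standard form: ωn²/(s²+2ζωn·s+ωn²) → ωn = 3, ζ = 1.
ζ ≥ 1, so the response is non-oscillatory: peak overshoot = 0%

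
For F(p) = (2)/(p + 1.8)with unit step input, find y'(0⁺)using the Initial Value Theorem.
IVT: y'(0⁺) = lim_{p→∞} p²·Y(p) = lim_{p→∞} p·F(p).
deg(num) = 0, deg(den) = 1, relative degree = 1, so p·F(p) → (leading num)/(leading den) = 2/1 = 2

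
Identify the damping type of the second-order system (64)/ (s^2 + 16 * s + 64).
Standard form: ωn²/(s²+2ζωn·s+ωn²) gives ωn=8, ζ=1.
Critically damped (ζ = 1)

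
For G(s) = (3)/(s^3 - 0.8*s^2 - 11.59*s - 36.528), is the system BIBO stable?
Denominator: s^3 - 0.8*s^2 - 11.59*s - 36.528 = (s - 4.8)(s^2 + 4*s + 7.61). Poles: -2 + 1.9j, -2 - 1.9j, 4.8. All Re(p)<0: No (unstable)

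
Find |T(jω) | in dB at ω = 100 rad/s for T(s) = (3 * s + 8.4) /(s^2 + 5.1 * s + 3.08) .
Substitute s = j*100: T(j100) = 0.000688891 - 0.0299741j.
|T(j100)| = sqrt(Re² + Im²) = 0.02998.
20*log₁₀(0.02998) = -30.46 dB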